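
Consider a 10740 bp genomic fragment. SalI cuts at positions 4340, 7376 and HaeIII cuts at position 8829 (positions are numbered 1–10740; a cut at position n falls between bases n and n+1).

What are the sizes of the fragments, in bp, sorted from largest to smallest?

Combined cut positions (sorted): 4340, 7376, 8829.
Linear molecule, 3 cuts → 4 fragments:
  4340 − 0 = 4340 bp
  7376 − 4340 = 3036 bp
  8829 − 7376 = 1453 bp
  10740 − 8829 = 1911 bp
Sorted largest to smallest: 4340, 3036, 1911, 1453 bp.

4340, 3036, 1911, 1453 bp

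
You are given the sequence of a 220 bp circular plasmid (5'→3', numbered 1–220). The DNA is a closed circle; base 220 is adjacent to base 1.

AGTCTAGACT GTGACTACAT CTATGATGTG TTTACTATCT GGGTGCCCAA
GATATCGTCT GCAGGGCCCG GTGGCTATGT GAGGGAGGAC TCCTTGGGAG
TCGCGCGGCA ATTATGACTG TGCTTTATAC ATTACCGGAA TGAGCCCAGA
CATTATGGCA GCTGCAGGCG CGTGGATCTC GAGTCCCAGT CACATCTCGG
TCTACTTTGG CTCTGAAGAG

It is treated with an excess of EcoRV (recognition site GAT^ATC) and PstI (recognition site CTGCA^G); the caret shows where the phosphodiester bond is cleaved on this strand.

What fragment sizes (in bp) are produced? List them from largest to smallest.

107, 103, 10 bp

The EcoRV site (GATATC) starts at position 51.
EcoRV cuts after base 3 of each site, so after position 53.
PstI sites (CTGCAG) start at positions 59, 162.
PstI cuts after base 5 of each site (before the last base), so after positions 63, 166.
Combined cut positions: 53, 63, 166.
Circular molecule, 3 cuts → 3 fragments:
  54–63 → 10 bp
  64–166 → 103 bp
  167–220 then 1–53 → 54 + 53 = 107 bp
Sorted largest to smallest: 107, 103, 10 bp.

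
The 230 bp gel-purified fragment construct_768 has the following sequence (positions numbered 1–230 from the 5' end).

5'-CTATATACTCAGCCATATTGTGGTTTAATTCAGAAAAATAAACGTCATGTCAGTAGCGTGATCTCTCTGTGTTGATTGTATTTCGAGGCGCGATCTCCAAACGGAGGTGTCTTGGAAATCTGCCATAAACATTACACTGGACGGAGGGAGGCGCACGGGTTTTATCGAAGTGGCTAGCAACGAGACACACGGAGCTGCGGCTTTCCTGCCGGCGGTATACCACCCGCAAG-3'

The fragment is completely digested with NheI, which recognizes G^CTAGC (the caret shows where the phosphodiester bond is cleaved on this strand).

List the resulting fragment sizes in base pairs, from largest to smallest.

The NheI site (GCTAGC) starts at position 173.
NheI cuts after the first base of each site, so after position 173.
Linear molecule, 1 cut → 2 fragments:
  1–173 → 173 bp
  174–230 → 57 bp
Sorted largest to smallest: 173, 57 bp.

173, 57 bp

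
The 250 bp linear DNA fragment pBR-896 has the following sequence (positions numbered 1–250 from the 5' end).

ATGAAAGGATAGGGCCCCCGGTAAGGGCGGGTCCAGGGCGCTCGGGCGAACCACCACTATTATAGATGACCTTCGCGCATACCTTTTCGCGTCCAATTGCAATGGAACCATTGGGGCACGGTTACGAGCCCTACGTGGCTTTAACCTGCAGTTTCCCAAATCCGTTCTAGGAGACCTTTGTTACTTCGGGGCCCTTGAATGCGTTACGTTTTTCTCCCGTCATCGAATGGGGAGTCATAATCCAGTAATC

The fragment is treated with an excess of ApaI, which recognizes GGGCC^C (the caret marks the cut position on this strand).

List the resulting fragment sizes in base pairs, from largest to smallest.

ApaI sites (GGGCCC) start at positions 12, 189.
ApaI cuts after base 5 of each site (before the last base), so after positions 16, 193.
Linear molecule, 2 cuts → 3 fragments:
  1–16 → 16 bp
  17–193 → 177 bp
  194–250 → 57 bp
Sorted largest to smallest: 177, 57, 16 bp.

177, 57, 16 bp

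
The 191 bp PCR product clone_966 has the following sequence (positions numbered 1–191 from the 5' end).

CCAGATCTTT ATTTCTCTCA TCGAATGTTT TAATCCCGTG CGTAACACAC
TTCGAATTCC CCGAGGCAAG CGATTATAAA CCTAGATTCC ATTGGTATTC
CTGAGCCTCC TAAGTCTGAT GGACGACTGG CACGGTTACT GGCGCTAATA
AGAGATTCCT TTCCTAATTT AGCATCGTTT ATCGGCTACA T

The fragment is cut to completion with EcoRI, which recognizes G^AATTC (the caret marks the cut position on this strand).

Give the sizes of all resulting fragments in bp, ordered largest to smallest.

137, 54 bp

The EcoRI site (GAATTC) starts at position 54.
EcoRI cuts after the first base of each site, so after position 54.
Linear molecule, 1 cut → 2 fragments:
  1–54 → 54 bp
  55–191 → 137 bp
Sorted largest to smallest: 137, 54 bp.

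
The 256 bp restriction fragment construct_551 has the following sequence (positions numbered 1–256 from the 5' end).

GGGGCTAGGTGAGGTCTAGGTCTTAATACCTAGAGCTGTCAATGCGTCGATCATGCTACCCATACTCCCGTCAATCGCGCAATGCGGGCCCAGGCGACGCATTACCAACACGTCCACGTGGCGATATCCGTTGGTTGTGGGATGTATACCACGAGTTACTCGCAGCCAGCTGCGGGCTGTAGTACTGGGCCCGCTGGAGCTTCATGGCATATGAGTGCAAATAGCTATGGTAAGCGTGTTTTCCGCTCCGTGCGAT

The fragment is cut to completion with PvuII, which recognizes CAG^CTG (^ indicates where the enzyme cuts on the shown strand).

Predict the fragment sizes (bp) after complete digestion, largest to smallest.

The PvuII site (CAGCTG) starts at position 167.
PvuII cuts after base 3 of each site, so after position 169.
Linear molecule, 1 cut → 2 fragments:
  1–169 → 169 bp
  170–256 → 87 bp
Sorted largest to smallest: 169, 87 bp.

169, 87 bp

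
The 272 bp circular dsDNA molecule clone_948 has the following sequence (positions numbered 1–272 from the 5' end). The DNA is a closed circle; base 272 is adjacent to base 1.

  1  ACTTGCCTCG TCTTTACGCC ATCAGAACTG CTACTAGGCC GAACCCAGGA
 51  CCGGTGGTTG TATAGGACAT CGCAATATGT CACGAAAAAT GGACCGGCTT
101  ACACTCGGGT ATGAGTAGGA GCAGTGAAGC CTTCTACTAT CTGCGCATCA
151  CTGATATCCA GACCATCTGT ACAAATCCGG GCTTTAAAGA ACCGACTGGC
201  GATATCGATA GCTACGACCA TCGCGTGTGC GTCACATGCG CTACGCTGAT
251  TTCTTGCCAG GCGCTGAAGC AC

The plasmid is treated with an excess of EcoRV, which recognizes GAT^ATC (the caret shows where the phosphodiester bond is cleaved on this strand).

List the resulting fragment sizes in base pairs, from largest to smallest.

224, 48 bp

EcoRV sites (GATATC) start at positions 153, 201.
EcoRV cuts after base 3 of each site, so after positions 155, 203.
Circular molecule, 2 cuts → 2 fragments:
  156–203 → 48 bp
  204–272 then 1–155 → 69 + 155 = 224 bp
Sorted largest to smallest: 224, 48 bp.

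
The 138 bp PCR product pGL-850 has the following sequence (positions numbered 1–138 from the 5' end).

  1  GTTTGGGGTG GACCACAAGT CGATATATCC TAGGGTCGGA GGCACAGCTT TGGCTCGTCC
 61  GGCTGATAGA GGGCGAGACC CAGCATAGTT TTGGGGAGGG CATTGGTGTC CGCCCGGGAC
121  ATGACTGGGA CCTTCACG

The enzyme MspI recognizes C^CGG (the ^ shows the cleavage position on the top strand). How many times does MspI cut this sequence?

2

CCGG occurs starting at positions 59, 114.
MspI cuts at 2 sites.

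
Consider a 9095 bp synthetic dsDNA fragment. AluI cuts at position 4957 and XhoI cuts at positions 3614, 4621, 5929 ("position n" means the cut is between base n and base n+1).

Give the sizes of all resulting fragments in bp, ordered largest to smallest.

3614, 3166, 1007, 972, 336 bp

Combined cut positions (sorted): 3614, 4621, 4957, 5929.
Linear molecule, 4 cuts → 5 fragments:
  3614 − 0 = 3614 bp
  4621 − 3614 = 1007 bp
  4957 − 4621 = 336 bp
  5929 − 4957 = 972 bp
  9095 − 5929 = 3166 bp
Sorted largest to smallest: 3614, 3166, 1007, 972, 336 bp.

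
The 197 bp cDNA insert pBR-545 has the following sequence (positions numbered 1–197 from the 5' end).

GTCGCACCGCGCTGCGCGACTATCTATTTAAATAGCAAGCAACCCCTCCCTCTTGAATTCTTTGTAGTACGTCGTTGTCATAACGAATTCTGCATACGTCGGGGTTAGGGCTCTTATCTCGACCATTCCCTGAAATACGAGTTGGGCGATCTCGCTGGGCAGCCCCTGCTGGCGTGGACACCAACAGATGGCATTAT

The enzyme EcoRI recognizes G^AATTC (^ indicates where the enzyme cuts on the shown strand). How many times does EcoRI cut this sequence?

2

GAATTC occurs starting at positions 55, 85.
EcoRI cuts at 2 sites.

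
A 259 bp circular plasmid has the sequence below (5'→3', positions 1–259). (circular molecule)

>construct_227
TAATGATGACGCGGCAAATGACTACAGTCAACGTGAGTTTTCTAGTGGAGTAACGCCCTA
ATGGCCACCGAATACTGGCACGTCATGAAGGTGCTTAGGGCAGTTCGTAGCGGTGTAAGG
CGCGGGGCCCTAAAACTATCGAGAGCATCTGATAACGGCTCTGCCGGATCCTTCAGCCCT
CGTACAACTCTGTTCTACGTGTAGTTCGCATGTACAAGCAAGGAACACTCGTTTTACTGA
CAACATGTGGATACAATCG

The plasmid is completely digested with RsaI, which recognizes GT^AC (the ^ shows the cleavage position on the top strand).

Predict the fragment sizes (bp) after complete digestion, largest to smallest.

RsaI sites (GTAC) start at positions 182, 212.
RsaI cuts after base 2 of each site, so after positions 183, 213.
Circular molecule, 2 cuts → 2 fragments:
  184–213 → 30 bp
  214–259 then 1–183 → 46 + 183 = 229 bp
Sorted largest to smallest: 229, 30 bp.

229, 30 bp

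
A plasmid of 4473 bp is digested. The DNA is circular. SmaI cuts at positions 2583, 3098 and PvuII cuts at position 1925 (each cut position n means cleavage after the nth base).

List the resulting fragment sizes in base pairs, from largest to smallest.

Combined cut positions (sorted): 1925, 2583, 3098.
Circular molecule, 3 cuts → 3 fragments:
  2583 − 1925 = 658 bp
  3098 − 2583 = 515 bp
  wrap: 4473 − 3098 + 1925 = 3300 bp
Sorted largest to smallest: 3300, 658, 515 bp.

3300, 658, 515 bp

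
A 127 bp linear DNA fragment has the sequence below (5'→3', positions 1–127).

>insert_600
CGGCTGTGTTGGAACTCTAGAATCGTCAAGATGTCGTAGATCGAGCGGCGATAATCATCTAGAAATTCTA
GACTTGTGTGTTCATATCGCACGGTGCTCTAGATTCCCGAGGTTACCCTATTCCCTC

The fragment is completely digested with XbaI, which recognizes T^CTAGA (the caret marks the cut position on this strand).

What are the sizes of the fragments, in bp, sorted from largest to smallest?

XbaI sites (TCTAGA) start at positions 16, 58, 67, 98.
XbaI cuts after the first base of each site, so after positions 16, 58, 67, 98.
Linear molecule, 4 cuts → 5 fragments:
  1–16 → 16 bp
  17–58 → 42 bp
  59–67 → 9 bp
  68–98 → 31 bp
  99–127 → 29 bp
Sorted largest to smallest: 42, 31, 29, 16, 9 bp.

42, 31, 29, 16, 9 bp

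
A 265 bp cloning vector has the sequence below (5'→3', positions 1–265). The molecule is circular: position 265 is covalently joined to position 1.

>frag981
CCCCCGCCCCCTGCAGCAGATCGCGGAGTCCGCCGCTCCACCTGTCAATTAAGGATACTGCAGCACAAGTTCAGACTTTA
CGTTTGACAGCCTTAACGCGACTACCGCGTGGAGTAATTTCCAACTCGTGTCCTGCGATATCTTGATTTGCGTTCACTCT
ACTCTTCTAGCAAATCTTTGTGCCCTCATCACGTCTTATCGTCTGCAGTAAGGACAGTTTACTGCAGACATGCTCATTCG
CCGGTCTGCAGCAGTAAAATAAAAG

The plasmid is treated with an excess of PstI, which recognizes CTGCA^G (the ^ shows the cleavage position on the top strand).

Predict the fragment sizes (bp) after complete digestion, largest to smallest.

PstI sites (CTGCAG) start at positions 11, 58, 203, 222, 246.
PstI cuts after base 5 of each site (before the last base), so after positions 15, 62, 207, 226, 250.
Circular molecule, 5 cuts → 5 fragments:
  16–62 → 47 bp
  63–207 → 145 bp
  208–226 → 19 bp
  227–250 → 24 bp
  251–265 then 1–15 → 15 + 15 = 30 bp
Sorted largest to smallest: 145, 47, 30, 24, 19 bp.

145, 47, 30, 24, 19 bp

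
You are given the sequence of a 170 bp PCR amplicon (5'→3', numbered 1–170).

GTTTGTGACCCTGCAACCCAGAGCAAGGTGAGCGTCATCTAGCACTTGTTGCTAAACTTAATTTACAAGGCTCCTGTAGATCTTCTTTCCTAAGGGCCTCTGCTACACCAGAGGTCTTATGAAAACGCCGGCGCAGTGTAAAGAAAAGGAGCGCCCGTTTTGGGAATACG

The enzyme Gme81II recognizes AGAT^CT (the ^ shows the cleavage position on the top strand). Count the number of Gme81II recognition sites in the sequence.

1

AGATCT occurs starting at position 78.
Gme81II cuts at 1 site.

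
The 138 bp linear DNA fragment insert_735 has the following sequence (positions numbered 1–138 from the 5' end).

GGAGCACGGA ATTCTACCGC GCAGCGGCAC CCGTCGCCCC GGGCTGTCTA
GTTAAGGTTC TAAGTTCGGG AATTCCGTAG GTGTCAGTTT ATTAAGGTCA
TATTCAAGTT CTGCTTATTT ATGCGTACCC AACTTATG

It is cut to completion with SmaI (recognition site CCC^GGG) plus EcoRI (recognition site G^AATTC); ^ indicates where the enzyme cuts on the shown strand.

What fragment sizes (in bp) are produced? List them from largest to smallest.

The SmaI site (CCCGGG) starts at position 38.
SmaI cuts after base 3 of each site, so after position 40.
EcoRI sites (GAATTC) start at positions 9, 70.
EcoRI cuts after the first base of each site, so after positions 9, 70.
Combined cut positions: 9, 40, 70.
Linear molecule, 3 cuts → 4 fragments:
  1–9 → 9 bp
  10–40 → 31 bp
  41–70 → 30 bp
  71–138 → 68 bp
Sorted largest to smallest: 68, 31, 30, 9 bp.

68, 31, 30, 9 bp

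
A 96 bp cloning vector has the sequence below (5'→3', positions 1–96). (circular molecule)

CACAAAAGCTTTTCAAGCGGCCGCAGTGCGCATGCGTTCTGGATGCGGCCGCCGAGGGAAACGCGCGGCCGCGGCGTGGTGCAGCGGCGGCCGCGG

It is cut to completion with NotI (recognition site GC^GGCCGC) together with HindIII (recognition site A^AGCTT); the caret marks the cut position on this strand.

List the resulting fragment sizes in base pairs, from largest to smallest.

28, 22, 20, 14, 12 bp

NotI sites (GCGGCCGC) start at positions 17, 45, 65, 87.
NotI cuts after base 2 of each site, so after positions 18, 46, 66, 88.
The HindIII site (AAGCTT) starts at position 6.
HindIII cuts after the first base of each site, so after position 6.
Combined cut positions: 6, 18, 46, 66, 88.
Circular molecule, 5 cuts → 5 fragments:
  7–18 → 12 bp
  19–46 → 28 bp
  47–66 → 20 bp
  67–88 → 22 bp
  89–96 then 1–6 → 8 + 6 = 14 bp
Sorted largest to smallest: 28, 22, 20, 14, 12 bp.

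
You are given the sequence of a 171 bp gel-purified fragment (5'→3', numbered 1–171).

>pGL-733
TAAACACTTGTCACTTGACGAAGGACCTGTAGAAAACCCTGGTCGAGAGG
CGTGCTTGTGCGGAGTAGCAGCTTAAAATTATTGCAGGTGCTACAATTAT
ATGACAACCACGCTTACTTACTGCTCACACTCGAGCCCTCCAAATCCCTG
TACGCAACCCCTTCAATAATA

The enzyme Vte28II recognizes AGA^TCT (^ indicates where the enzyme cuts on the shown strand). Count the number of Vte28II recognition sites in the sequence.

0

No occurrence of AGATCT is present in the sequence.
Vte28II does not cut: 0 sites.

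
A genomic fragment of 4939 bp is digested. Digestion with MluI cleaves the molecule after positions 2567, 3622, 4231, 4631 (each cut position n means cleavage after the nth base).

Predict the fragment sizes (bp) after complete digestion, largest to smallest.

Linear molecule, 4 cuts → 5 fragments:
  2567 − 0 = 2567 bp
  3622 − 2567 = 1055 bp
  4231 − 3622 = 609 bp
  4631 − 4231 = 400 bp
  4939 − 4631 = 308 bp
Sorted largest to smallest: 2567, 1055, 609, 400, 308 bp.

2567, 1055, 609, 400, 308 bp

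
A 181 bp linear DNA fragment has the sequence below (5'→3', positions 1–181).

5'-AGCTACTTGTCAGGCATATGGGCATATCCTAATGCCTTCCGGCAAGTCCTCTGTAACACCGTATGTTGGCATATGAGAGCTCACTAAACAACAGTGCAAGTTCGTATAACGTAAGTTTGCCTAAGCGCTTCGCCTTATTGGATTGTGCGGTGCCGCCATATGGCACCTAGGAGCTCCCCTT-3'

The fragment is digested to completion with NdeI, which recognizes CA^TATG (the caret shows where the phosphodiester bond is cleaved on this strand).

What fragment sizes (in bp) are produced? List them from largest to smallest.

NdeI sites (CATATG) start at positions 15, 70, 157.
NdeI cuts after base 2 of each site, so after positions 16, 71, 158.
Linear molecule, 3 cuts → 4 fragments:
  1–16 → 16 bp
  17–71 → 55 bp
  72–158 → 87 bp
  159–181 → 23 bp
Sorted largest to smallest: 87, 55, 23, 16 bp.

87, 55, 23, 16 bp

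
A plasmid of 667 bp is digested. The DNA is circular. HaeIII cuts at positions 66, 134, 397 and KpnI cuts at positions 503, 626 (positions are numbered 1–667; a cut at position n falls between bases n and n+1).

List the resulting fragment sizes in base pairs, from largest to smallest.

263, 123, 107, 106, 68 bp

Combined cut positions (sorted): 66, 134, 397, 503, 626.
Circular molecule, 5 cuts → 5 fragments:
  134 − 66 = 68 bp
  397 − 134 = 263 bp
  503 − 397 = 106 bp
  626 − 503 = 123 bp
  wrap: 667 − 626 + 66 = 107 bp
Sorted largest to smallest: 263, 123, 107, 106, 68 bp.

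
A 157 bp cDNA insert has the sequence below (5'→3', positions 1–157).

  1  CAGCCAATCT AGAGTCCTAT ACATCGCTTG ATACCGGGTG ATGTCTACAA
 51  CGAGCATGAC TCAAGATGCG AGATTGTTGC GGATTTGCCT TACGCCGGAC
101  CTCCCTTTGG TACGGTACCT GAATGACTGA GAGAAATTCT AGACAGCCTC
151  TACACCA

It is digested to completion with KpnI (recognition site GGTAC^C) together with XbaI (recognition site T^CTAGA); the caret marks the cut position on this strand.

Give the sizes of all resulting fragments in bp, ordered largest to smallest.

The KpnI site (GGTACC) starts at position 114.
KpnI cuts after base 5 of each site (before the last base), so after position 118.
XbaI sites (TCTAGA) start at positions 8, 138.
XbaI cuts after the first base of each site, so after positions 8, 138.
Combined cut positions: 8, 118, 138.
Linear molecule, 3 cuts → 4 fragments:
  1–8 → 8 bp
  9–118 → 110 bp
  119–138 → 20 bp
  139–157 → 19 bp
Sorted largest to smallest: 110, 20, 19, 8 bp.

110, 20, 19, 8 bp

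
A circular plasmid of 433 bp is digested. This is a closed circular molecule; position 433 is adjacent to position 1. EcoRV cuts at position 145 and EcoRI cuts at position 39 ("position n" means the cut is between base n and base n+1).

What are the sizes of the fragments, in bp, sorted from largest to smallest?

Combined cut positions (sorted): 39, 145.
Circular molecule, 2 cuts → 2 fragments:
  145 − 39 = 106 bp
  wrap: 433 − 145 + 39 = 327 bp
Sorted largest to smallest: 327, 106 bp.

327, 106 bp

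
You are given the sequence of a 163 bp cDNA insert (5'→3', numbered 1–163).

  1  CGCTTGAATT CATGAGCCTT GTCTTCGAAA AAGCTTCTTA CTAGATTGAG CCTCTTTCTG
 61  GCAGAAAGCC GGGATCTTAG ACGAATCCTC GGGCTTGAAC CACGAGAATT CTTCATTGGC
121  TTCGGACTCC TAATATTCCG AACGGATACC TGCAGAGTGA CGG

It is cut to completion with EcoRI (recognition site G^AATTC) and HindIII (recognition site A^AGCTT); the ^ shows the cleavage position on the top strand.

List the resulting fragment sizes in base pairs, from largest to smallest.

EcoRI sites (GAATTC) start at positions 6, 106.
EcoRI cuts after the first base of each site, so after positions 6, 106.
The HindIII site (AAGCTT) starts at position 31.
HindIII cuts after the first base of each site, so after position 31.
Combined cut positions: 6, 31, 106.
Linear molecule, 3 cuts → 4 fragments:
  1–6 → 6 bp
  7–31 → 25 bp
  32–106 → 75 bp
  107–163 → 57 bp
Sorted largest to smallest: 75, 57, 25, 6 bp.

75, 57, 25, 6 bp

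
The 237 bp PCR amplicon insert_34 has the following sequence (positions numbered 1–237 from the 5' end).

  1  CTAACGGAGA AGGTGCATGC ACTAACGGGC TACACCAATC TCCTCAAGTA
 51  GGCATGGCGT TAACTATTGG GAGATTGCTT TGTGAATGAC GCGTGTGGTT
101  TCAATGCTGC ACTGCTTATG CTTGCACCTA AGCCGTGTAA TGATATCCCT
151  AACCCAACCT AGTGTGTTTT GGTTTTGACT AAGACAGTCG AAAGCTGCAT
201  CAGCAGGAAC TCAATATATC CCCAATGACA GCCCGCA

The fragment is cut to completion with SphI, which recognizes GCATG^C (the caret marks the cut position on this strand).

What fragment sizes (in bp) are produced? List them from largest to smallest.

The SphI site (GCATGC) starts at position 15.
SphI cuts after base 5 of each site (before the last base), so after position 19.
Linear molecule, 1 cut → 2 fragments:
  1–19 → 19 bp
  20–237 → 218 bp
Sorted largest to smallest: 218, 19 bp.

218, 19 bp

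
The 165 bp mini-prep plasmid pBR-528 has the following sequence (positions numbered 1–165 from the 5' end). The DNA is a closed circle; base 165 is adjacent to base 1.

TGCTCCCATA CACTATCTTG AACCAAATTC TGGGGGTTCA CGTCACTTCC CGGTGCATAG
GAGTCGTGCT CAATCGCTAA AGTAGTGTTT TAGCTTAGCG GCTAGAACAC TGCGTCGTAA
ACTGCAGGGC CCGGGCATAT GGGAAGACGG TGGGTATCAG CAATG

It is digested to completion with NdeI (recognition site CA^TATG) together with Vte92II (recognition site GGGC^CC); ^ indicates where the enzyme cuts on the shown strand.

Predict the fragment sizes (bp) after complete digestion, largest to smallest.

158, 7 bp

The NdeI site (CATATG) starts at position 136.
NdeI cuts after base 2 of each site, so after position 137.
The Vte92II site (GGGCCC) starts at position 127.
Vte92II cuts after base 4 of each site, so after position 130.
Combined cut positions: 130, 137.
Circular molecule, 2 cuts → 2 fragments:
  131–137 → 7 bp
  138–165 then 1–130 → 28 + 130 = 158 bp
Sorted largest to smallest: 158, 7 bp.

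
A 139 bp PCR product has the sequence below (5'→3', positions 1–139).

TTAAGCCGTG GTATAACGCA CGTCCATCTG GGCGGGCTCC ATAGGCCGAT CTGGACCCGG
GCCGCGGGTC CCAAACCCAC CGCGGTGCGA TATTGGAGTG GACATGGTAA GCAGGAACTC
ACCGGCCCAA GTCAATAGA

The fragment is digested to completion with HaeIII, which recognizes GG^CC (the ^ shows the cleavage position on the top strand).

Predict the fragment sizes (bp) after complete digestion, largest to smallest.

HaeIII sites (GGCC) start at positions 44, 60, 124.
HaeIII cuts after base 2 of each site, so after positions 45, 61, 125.
Linear molecule, 3 cuts → 4 fragments:
  1–45 → 45 bp
  46–61 → 16 bp
  62–125 → 64 bp
  126–139 → 14 bp
Sorted largest to smallest: 64, 45, 16, 14 bp.

64, 45, 16, 14 bp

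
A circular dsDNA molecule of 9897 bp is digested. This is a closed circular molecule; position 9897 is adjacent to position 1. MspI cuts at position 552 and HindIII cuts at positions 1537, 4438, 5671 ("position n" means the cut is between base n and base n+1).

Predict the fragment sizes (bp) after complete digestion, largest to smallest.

Combined cut positions (sorted): 552, 1537, 4438, 5671.
Circular molecule, 4 cuts → 4 fragments:
  1537 − 552 = 985 bp
  4438 − 1537 = 2901 bp
  5671 − 4438 = 1233 bp
  wrap: 9897 − 5671 + 552 = 4778 bp
Sorted largest to smallest: 4778, 2901, 1233, 985 bp.

4778, 2901, 1233, 985 bp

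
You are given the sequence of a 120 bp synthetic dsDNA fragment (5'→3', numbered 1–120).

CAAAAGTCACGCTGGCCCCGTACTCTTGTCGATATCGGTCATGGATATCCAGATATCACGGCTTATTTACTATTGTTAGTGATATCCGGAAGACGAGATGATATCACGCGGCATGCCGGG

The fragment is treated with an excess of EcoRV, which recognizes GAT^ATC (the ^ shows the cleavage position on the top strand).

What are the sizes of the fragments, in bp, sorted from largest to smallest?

33, 29, 19, 18, 13, 8 bp

EcoRV sites (GATATC) start at positions 31, 44, 52, 81, 100.
EcoRV cuts after base 3 of each site, so after positions 33, 46, 54, 83, 102.
Linear molecule, 5 cuts → 6 fragments:
  1–33 → 33 bp
  34–46 → 13 bp
  47–54 → 8 bp
  55–83 → 29 bp
  84–102 → 19 bp
  103–120 → 18 bp
Sorted largest to smallest: 33, 29, 19, 18, 13, 8 bp.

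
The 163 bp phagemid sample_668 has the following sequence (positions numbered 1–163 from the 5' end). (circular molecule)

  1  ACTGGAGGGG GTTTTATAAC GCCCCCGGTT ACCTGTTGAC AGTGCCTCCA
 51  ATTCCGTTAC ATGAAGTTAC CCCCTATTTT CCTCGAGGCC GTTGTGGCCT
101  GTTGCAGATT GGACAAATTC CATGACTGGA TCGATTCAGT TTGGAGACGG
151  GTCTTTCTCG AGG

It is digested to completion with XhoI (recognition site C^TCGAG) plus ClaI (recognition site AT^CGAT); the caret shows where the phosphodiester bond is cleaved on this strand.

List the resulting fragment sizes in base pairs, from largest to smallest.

XhoI sites (CTCGAG) start at positions 82, 157.
XhoI cuts after the first base of each site, so after positions 82, 157.
The ClaI site (ATCGAT) starts at position 130.
ClaI cuts after base 2 of each site, so after position 131.
Combined cut positions: 82, 131, 157.
Circular molecule, 3 cuts → 3 fragments:
  83–131 → 49 bp
  132–157 → 26 bp
  158–163 then 1–82 → 6 + 82 = 88 bp
Sorted largest to smallest: 88, 49, 26 bp.

88, 49, 26 bp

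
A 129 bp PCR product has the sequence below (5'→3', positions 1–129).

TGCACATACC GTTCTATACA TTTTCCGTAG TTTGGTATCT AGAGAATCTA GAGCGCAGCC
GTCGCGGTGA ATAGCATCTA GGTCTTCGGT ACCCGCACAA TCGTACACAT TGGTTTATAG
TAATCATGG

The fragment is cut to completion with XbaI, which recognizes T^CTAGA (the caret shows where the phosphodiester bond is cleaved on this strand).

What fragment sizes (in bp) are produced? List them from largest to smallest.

82, 38, 9 bp

XbaI sites (TCTAGA) start at positions 38, 47.
XbaI cuts after the first base of each site, so after positions 38, 47.
Linear molecule, 2 cuts → 3 fragments:
  1–38 → 38 bp
  39–47 → 9 bp
  48–129 → 82 bp
Sorted largest to smallest: 82, 38, 9 bp.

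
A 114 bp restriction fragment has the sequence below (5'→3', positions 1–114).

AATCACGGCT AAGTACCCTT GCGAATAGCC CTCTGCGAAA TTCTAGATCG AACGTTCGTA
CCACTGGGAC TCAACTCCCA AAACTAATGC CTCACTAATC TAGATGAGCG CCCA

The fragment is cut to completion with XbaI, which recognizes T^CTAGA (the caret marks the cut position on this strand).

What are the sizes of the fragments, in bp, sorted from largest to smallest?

57, 42, 15 bp

XbaI sites (TCTAGA) start at positions 42, 99.
XbaI cuts after the first base of each site, so after positions 42, 99.
Linear molecule, 2 cuts → 3 fragments:
  1–42 → 42 bp
  43–99 → 57 bp
  100–114 → 15 bp
Sorted largest to smallest: 57, 42, 15 bp.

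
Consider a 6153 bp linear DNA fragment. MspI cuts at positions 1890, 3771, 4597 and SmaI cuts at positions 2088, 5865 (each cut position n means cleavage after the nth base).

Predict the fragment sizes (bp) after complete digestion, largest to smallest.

Combined cut positions (sorted): 1890, 2088, 3771, 4597, 5865.
Linear molecule, 5 cuts → 6 fragments:
  1890 − 0 = 1890 bp
  2088 − 1890 = 198 bp
  3771 − 2088 = 1683 bp
  4597 − 3771 = 826 bp
  5865 − 4597 = 1268 bp
  6153 − 5865 = 288 bp
Sorted largest to smallest: 1890, 1683, 1268, 826, 288, 198 bp.

1890, 1683, 1268, 826, 288, 198 bp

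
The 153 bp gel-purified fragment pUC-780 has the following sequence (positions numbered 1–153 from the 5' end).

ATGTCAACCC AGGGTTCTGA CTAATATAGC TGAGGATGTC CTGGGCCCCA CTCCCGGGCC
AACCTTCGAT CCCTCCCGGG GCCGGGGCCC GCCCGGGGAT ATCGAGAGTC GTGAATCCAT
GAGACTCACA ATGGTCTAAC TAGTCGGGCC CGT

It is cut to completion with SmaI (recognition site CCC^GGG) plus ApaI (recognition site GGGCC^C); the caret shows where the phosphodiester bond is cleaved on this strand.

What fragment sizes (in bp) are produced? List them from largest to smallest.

56, 47, 22, 12, 8, 5, 3 bp

SmaI sites (CCCGGG) start at positions 53, 75, 92.
SmaI cuts after base 3 of each site, so after positions 55, 77, 94.
ApaI sites (GGGCCC) start at positions 43, 85, 146.
ApaI cuts after base 5 of each site (before the last base), so after positions 47, 89, 150.
Combined cut positions: 47, 55, 77, 89, 94, 150.
Linear molecule, 6 cuts → 7 fragments:
  1–47 → 47 bp
  48–55 → 8 bp
  56–77 → 22 bp
  78–89 → 12 bp
  90–94 → 5 bp
  95–150 → 56 bp
  151–153 → 3 bp
Sorted largest to smallest: 56, 47, 22, 12, 8, 5, 3 bp.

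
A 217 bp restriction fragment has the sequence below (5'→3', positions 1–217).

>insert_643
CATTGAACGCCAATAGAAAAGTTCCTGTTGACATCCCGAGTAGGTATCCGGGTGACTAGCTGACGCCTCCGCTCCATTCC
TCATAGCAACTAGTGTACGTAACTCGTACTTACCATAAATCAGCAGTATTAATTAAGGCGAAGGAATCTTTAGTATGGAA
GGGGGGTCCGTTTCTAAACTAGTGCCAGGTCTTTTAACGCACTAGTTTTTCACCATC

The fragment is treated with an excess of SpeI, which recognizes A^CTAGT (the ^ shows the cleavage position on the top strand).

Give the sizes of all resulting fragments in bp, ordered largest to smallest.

SpeI sites (ACTAGT) start at positions 89, 178, 201.
SpeI cuts after the first base of each site, so after positions 89, 178, 201.
Linear molecule, 3 cuts → 4 fragments:
  1–89 → 89 bp
  90–178 → 89 bp
  179–201 → 23 bp
  202–217 → 16 bp
Sorted largest to smallest: 89, 89, 23, 16 bp.

89, 89, 23, 16 bp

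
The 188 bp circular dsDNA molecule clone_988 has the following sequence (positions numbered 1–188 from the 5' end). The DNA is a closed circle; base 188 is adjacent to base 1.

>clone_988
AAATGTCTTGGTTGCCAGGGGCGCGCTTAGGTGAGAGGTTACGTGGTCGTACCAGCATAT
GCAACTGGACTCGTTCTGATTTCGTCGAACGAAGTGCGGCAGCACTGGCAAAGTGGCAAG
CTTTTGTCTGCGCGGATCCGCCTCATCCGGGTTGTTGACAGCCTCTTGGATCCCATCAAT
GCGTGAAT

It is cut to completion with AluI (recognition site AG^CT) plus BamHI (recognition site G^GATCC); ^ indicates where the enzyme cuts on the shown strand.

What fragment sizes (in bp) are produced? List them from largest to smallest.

140, 34, 14 bp

The AluI site (AGCT) starts at position 119.
AluI cuts after base 2 of each site, so after position 120.
BamHI sites (GGATCC) start at positions 134, 168.
BamHI cuts after the first base of each site, so after positions 134, 168.
Combined cut positions: 120, 134, 168.
Circular molecule, 3 cuts → 3 fragments:
  121–134 → 14 bp
  135–168 → 34 bp
  169–188 then 1–120 → 20 + 120 = 140 bp
Sorted largest to smallest: 140, 34, 14 bp.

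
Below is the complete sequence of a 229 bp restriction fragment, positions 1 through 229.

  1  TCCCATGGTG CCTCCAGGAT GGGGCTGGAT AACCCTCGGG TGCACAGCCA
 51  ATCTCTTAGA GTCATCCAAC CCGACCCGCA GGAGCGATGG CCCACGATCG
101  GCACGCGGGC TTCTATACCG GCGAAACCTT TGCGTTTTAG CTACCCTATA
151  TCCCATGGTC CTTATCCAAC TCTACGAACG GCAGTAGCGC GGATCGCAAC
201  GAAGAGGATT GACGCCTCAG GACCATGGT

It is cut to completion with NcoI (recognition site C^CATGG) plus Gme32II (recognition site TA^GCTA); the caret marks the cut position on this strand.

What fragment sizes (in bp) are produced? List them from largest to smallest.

NcoI sites (CCATGG) start at positions 3, 153, 223.
NcoI cuts after the first base of each site, so after positions 3, 153, 223.
The Gme32II site (TAGCTA) starts at position 138.
Gme32II cuts after base 2 of each site, so after position 139.
Combined cut positions: 3, 139, 153, 223.
Linear molecule, 4 cuts → 5 fragments:
  1–3 → 3 bp
  4–139 → 136 bp
  140–153 → 14 bp
  154–223 → 70 bp
  224–229 → 6 bp
Sorted largest to smallest: 136, 70, 14, 6, 3 bp.

136, 70, 14, 6, 3 bp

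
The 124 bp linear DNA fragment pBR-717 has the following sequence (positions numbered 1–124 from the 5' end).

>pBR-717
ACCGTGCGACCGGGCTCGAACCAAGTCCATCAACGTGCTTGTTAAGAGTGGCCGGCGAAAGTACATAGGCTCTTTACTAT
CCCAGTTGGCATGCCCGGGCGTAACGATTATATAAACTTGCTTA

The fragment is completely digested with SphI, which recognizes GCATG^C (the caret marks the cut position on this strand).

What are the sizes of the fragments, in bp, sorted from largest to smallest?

93, 31 bp

The SphI site (GCATGC) starts at position 89.
SphI cuts after base 5 of each site (before the last base), so after position 93.
Linear molecule, 1 cut → 2 fragments:
  1–93 → 93 bp
  94–124 → 31 bp
Sorted largest to smallest: 93, 31 bp.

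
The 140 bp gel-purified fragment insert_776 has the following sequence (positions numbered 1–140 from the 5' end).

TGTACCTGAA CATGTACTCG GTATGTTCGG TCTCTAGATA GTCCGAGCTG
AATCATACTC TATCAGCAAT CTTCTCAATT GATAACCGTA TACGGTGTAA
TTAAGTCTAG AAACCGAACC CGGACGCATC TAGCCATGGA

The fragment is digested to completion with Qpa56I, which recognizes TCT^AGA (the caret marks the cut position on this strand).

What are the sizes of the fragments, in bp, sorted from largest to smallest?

73, 35, 32 bp

Qpa56I sites (TCTAGA) start at positions 33, 106.
Qpa56I cuts after base 3 of each site, so after positions 35, 108.
Linear molecule, 2 cuts → 3 fragments:
  1–35 → 35 bp
  36–108 → 73 bp
  109–140 → 32 bp
Sorted largest to smallest: 73, 35, 32 bp.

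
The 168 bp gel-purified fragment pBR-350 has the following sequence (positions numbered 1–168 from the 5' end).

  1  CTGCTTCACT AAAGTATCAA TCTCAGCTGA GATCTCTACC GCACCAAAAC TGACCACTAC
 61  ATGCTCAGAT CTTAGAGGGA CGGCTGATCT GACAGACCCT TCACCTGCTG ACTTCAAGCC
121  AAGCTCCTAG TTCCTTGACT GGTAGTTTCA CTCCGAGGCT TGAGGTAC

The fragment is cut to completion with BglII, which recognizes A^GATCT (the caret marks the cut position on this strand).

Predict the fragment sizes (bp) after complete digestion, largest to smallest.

BglII sites (AGATCT) start at positions 30, 67.
BglII cuts after the first base of each site, so after positions 30, 67.
Linear molecule, 2 cuts → 3 fragments:
  1–30 → 30 bp
  31–67 → 37 bp
  68–168 → 101 bp
Sorted largest to smallest: 101, 37, 30 bp.

101, 37, 30 bp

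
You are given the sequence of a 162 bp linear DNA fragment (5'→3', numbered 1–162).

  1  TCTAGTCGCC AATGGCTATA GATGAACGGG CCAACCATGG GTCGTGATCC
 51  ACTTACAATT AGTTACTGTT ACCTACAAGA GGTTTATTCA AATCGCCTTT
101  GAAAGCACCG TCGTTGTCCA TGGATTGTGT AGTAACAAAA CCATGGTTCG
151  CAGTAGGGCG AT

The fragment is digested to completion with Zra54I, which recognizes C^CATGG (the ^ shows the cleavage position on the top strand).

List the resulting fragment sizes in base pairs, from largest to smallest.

83, 35, 23, 21 bp

Zra54I sites (CCATGG) start at positions 35, 118, 141.
Zra54I cuts after the first base of each site, so after positions 35, 118, 141.
Linear molecule, 3 cuts → 4 fragments:
  1–35 → 35 bp
  36–118 → 83 bp
  119–141 → 23 bp
  142–162 → 21 bp
Sorted largest to smallest: 83, 35, 23, 21 bp.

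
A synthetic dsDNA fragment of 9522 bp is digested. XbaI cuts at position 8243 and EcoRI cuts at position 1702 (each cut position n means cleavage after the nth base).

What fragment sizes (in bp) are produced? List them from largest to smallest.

6541, 1702, 1279 bp

Combined cut positions (sorted): 1702, 8243.
Linear molecule, 2 cuts → 3 fragments:
  1702 − 0 = 1702 bp
  8243 − 1702 = 6541 bp
  9522 − 8243 = 1279 bp
Sorted largest to smallest: 6541, 1702, 1279 bp.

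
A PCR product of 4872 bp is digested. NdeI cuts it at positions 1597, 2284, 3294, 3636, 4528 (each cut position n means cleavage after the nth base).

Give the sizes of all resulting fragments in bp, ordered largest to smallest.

1597, 1010, 892, 687, 344, 342 bp

Linear molecule, 5 cuts → 6 fragments:
  1597 − 0 = 1597 bp
  2284 − 1597 = 687 bp
  3294 − 2284 = 1010 bp
  3636 − 3294 = 342 bp
  4528 − 3636 = 892 bp
  4872 − 4528 = 344 bp
Sorted largest to smallest: 1597, 1010, 892, 687, 344, 342 bp.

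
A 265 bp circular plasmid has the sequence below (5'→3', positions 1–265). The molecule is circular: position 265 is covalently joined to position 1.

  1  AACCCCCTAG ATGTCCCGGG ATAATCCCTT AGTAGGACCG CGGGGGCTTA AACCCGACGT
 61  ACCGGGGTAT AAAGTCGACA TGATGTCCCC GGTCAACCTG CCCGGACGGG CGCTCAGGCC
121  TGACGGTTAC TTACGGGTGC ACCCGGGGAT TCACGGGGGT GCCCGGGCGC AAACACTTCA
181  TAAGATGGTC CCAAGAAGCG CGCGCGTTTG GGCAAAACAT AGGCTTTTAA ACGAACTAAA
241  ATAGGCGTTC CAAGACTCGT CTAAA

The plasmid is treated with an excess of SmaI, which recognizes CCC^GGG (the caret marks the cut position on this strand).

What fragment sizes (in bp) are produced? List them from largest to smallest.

SmaI sites (CCCGGG) start at positions 15, 142, 162.
SmaI cuts after base 3 of each site, so after positions 17, 144, 164.
Circular molecule, 3 cuts → 3 fragments:
  18–144 → 127 bp
  145–164 → 20 bp
  165–265 then 1–17 → 101 + 17 = 118 bp
Sorted largest to smallest: 127, 118, 20 bp.

127, 118, 20 bp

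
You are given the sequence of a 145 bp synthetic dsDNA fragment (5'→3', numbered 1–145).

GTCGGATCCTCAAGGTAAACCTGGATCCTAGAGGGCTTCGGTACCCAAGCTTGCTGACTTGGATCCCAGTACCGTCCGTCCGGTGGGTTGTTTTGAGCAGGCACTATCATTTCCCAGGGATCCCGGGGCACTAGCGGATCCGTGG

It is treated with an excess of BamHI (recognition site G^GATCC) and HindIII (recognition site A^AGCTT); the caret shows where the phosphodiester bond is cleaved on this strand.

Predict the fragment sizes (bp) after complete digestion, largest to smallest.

BamHI sites (GGATCC) start at positions 4, 23, 61, 118, 136.
BamHI cuts after the first base of each site, so after positions 4, 23, 61, 118, 136.
The HindIII site (AAGCTT) starts at position 47.
HindIII cuts after the first base of each site, so after position 47.
Combined cut positions: 4, 23, 47, 61, 118, 136.
Linear molecule, 6 cuts → 7 fragments:
  1–4 → 4 bp
  5–23 → 19 bp
  24–47 → 24 bp
  48–61 → 14 bp
  62–118 → 57 bp
  119–136 → 18 bp
  137–145 → 9 bp
Sorted largest to smallest: 57, 24, 19, 18, 14, 9, 4 bp.

57, 24, 19, 18, 14, 9, 4 bp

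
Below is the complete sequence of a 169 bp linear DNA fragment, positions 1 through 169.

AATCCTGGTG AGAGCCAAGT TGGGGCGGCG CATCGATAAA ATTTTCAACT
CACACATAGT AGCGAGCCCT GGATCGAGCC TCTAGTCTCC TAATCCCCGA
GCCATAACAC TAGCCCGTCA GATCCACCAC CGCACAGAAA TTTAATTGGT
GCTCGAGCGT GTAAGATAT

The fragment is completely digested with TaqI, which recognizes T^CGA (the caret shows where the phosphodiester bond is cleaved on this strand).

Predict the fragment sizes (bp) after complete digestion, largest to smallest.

79, 41, 33, 16 bp

TaqI sites (TCGA) start at positions 33, 74, 153.
TaqI cuts after the first base of each site, so after positions 33, 74, 153.
Linear molecule, 3 cuts → 4 fragments:
  1–33 → 33 bp
  34–74 → 41 bp
  75–153 → 79 bp
  154–169 → 16 bp
Sorted largest to smallest: 79, 41, 33, 16 bp.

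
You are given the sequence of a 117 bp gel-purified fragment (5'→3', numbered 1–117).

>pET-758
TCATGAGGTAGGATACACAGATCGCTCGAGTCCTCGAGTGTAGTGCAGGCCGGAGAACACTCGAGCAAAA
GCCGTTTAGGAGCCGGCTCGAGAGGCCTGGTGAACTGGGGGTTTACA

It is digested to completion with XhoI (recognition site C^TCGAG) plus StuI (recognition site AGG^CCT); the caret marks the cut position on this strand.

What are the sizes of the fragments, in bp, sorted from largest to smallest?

XhoI sites (CTCGAG) start at positions 25, 33, 60, 87.
XhoI cuts after the first base of each site, so after positions 25, 33, 60, 87.
The StuI site (AGGCCT) starts at position 93.
StuI cuts after base 3 of each site, so after position 95.
Combined cut positions: 25, 33, 60, 87, 95.
Linear molecule, 5 cuts → 6 fragments:
  1–25 → 25 bp
  26–33 → 8 bp
  34–60 → 27 bp
  61–87 → 27 bp
  88–95 → 8 bp
  96–117 → 22 bp
Sorted largest to smallest: 27, 27, 25, 22, 8, 8 bp.

27, 27, 25, 22, 8, 8 bp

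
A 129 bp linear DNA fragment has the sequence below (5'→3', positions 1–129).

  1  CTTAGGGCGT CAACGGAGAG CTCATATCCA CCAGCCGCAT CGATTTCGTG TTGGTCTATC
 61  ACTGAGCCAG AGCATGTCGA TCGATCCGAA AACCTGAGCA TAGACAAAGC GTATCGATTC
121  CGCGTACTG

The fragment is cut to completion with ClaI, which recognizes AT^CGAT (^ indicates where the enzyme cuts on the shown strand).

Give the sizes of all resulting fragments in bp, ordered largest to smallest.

ClaI sites (ATCGAT) start at positions 39, 80, 113.
ClaI cuts after base 2 of each site, so after positions 40, 81, 114.
Linear molecule, 3 cuts → 4 fragments:
  1–40 → 40 bp
  41–81 → 41 bp
  82–114 → 33 bp
  115–129 → 15 bp
Sorted largest to smallest: 41, 40, 33, 15 bp.

41, 40, 33, 15 bp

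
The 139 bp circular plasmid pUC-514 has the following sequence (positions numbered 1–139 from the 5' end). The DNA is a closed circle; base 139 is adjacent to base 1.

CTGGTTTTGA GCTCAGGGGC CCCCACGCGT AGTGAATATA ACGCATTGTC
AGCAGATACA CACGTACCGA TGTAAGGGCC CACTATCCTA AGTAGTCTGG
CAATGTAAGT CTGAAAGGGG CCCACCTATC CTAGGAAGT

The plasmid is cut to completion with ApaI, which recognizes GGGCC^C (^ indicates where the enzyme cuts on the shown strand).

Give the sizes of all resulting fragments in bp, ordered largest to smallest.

ApaI sites (GGGCCC) start at positions 17, 76, 118.
ApaI cuts after base 5 of each site (before the last base), so after positions 21, 80, 122.
Circular molecule, 3 cuts → 3 fragments:
  22–80 → 59 bp
  81–122 → 42 bp
  123–139 then 1–21 → 17 + 21 = 38 bp
Sorted largest to smallest: 59, 42, 38 bp.

59, 42, 38 bp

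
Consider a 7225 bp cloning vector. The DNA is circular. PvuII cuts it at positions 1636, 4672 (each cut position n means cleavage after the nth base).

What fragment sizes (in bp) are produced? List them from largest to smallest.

4189, 3036 bp

Circular molecule, 2 cuts → 2 fragments:
  4672 − 1636 = 3036 bp
  wrap: 7225 − 4672 + 1636 = 4189 bp
Sorted largest to smallest: 4189, 3036 bp.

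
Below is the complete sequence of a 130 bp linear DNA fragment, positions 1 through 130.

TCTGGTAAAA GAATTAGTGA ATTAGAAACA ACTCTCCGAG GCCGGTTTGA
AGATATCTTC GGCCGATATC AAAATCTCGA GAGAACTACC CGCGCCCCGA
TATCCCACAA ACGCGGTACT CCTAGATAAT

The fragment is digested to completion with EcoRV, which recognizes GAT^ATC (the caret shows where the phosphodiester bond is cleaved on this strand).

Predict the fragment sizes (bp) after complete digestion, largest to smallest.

EcoRV sites (GATATC) start at positions 52, 65, 99.
EcoRV cuts after base 3 of each site, so after positions 54, 67, 101.
Linear molecule, 3 cuts → 4 fragments:
  1–54 → 54 bp
  55–67 → 13 bp
  68–101 → 34 bp
  102–130 → 29 bp
Sorted largest to smallest: 54, 34, 29, 13 bp.

54, 34, 29, 13 bp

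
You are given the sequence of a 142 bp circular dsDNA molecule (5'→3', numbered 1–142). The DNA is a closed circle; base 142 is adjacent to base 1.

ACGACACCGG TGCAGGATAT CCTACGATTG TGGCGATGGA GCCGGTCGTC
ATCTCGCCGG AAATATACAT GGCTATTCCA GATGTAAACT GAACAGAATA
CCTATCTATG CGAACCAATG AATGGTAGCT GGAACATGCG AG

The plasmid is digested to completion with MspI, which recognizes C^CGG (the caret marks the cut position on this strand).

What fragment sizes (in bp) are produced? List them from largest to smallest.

92, 35, 15 bp

MspI sites (CCGG) start at positions 7, 42, 57.
MspI cuts after the first base of each site, so after positions 7, 42, 57.
Circular molecule, 3 cuts → 3 fragments:
  8–42 → 35 bp
  43–57 → 15 bp
  58–142 then 1–7 → 85 + 7 = 92 bp
Sorted largest to smallest: 92, 35, 15 bp.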